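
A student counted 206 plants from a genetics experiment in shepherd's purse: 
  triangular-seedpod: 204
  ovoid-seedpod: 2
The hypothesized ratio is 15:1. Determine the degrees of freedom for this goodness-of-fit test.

1

A goodness-of-fit test with 2 phenotype classes has df = 2 − 1 = 1.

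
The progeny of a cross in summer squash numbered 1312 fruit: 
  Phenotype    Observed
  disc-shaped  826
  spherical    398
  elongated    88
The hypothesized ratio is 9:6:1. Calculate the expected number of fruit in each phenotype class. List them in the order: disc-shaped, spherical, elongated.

738, 492, 82

Total ratio parts = 16. Expected numbers out of 1312:
  disc-shaped: 1312 × 9/16 = 738
  spherical: 1312 × 6/16 = 492
  elongated: 1312 × 1/16 = 82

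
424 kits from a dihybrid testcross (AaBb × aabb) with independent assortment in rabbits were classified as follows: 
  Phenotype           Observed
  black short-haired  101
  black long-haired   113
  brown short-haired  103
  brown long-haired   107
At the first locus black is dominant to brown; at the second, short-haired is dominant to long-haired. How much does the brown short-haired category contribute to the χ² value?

A dihybrid testcross with independent assortment gives a 1:1:1:1 ratio.
The 1:1:1:1 ratio has 4 parts, so with N = 424 the expected counts are:
  black short-haired: 424 × 1/4 = 106
  black long-haired: 424 × 1/4 = 106
  brown short-haired: 424 × 1/4 = 106
  brown long-haired: 424 × 1/4 = 106
Contribution of brown short-haired: (103 − 106)² / 106 = 0.0849

0.085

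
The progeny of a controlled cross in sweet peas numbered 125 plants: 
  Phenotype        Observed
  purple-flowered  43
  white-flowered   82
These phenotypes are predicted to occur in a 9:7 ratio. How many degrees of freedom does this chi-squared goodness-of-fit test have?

A goodness-of-fit test with 2 phenotype classes has df = 2 − 1 = 1.

1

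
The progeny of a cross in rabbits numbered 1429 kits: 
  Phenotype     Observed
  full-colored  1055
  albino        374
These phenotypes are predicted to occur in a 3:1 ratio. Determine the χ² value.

1.047

Under the 3:1 hypothesis (Σ ratio = 4, N = 1429):
  full-colored: 1429 × 3/4 = 1071.75
  albino: 1429 × 1/4 = 357.25
χ² = Σ (O − E)² / E
  full-colored: (1055 − 1071.75)² / 1071.75 = 0.2618
  albino: (374 − 357.25)² / 357.25 = 0.7853
χ² = 0.2618 + 0.7853 = 1.0471 ≈ 1.047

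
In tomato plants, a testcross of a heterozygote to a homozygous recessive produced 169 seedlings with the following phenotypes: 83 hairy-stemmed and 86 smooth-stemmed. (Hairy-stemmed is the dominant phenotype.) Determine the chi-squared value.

A testcross of a heterozygote (Aa × aa) gives a 1:1 phenotypic ratio.
Under the 1:1 hypothesis (Σ ratio = 2, N = 169):
  hairy-stemmed: 169 × 1/2 = 84.5
  smooth-stemmed: 169 × 1/2 = 84.5
χ² = Σ (O − E)² / E
  hairy-stemmed: (83 − 84.5)² / 84.5 = 0.0266
  smooth-stemmed: (86 − 84.5)² / 84.5 = 0.0266
χ² = 0.0266 + 0.0266 = 0.0532 ≈ 0.053

0.053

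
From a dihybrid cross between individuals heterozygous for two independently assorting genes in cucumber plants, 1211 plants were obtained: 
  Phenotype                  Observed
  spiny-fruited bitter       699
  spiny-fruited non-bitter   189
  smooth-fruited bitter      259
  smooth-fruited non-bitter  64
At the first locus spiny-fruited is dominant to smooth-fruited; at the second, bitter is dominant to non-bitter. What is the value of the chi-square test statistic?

13.143

A dihybrid F₂ with independent assortment and complete dominance at both loci gives a 9:3:3:1 phenotypic ratio.
Total ratio parts = 16. Expected numbers out of 1211:
  spiny-fruited bitter: 1211 × 9/16 = 681.1875
  spiny-fruited non-bitter: 1211 × 3/16 = 227.0625
  smooth-fruited bitter: 1211 × 3/16 = 227.0625
  smooth-fruited non-bitter: 1211 × 1/16 = 75.6875
χ² = Σ (O − E)² / E
  spiny-fruited bitter: (699 − 681.1875)² / 681.1875 = 0.4658
  spiny-fruited non-bitter: (189 − 227.0625)² / 227.0625 = 6.3804
  smooth-fruited bitter: (259 − 227.0625)² / 227.0625 = 4.4922
  smooth-fruited non-bitter: (64 − 75.6875)² / 75.6875 = 1.8048
χ² = 0.4658 + 6.3804 + 4.4922 + 1.8048 = 13.1432 ≈ 13.143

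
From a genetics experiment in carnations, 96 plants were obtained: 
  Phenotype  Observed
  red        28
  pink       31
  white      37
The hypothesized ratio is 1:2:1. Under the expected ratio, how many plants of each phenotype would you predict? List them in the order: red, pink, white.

24, 48, 24

Expected counts for N = 96 under a 1:2:1 ratio (total parts = 4):
  red: 96 × 1/4 = 24
  pink: 96 × 2/4 = 48
  white: 96 × 1/4 = 24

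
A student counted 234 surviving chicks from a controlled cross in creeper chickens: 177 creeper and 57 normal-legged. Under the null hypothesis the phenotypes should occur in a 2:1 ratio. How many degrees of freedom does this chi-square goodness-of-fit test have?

A goodness-of-fit test with 2 phenotype classes has df = 2 − 1 = 1.

1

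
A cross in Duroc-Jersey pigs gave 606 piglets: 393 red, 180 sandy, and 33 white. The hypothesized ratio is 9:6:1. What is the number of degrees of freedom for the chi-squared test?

2

A goodness-of-fit test with 3 phenotype classes has df = 3 − 1 = 2.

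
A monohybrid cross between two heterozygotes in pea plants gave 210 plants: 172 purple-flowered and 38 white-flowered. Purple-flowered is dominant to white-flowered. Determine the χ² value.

5.340

For a monohybrid cross between heterozygotes with complete dominance, the expected phenotypic ratio is 3:1.
Total ratio parts = 4. Expected numbers out of 210:
  purple-flowered: 210 × 3/4 = 157.5
  white-flowered: 210 × 1/4 = 52.5
χ² = Σ (O − E)² / E
  purple-flowered: (172 − 157.5)² / 157.5 = 1.3349
  white-flowered: (38 − 52.5)² / 52.5 = 4.0048
χ² = 1.3349 + 4.0048 = 5.3397 ≈ 5.340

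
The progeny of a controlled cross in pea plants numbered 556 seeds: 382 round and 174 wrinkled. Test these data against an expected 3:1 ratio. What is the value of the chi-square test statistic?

Total ratio parts = 4. Expected numbers out of 556:
  round: 556 × 3/4 = 417
  wrinkled: 556 × 1/4 = 139
χ² = Σ (O − E)² / E
  round: (382 − 417)² / 417 = 2.9376
  wrinkled: (174 − 139)² / 139 = 8.8129
χ² = 2.9376 + 8.8129 = 11.7505 ≈ 11.751

11.751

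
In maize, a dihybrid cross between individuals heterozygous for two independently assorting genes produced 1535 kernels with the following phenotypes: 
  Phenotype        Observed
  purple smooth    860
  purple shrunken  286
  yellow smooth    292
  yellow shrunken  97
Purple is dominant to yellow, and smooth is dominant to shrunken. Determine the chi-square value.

A dihybrid F₂ with independent assortment and complete dominance at both loci gives a 9:3:3:1 phenotypic ratio.
Expected counts for N = 1535 under a 9:3:3:1 ratio (total parts = 16):
  purple smooth: 1535 × 9/16 = 863.4375
  purple shrunken: 1535 × 3/16 = 287.8125
  yellow smooth: 1535 × 3/16 = 287.8125
  yellow shrunken: 1535 × 1/16 = 95.9375
χ² = Σ (O − E)² / E
  purple smooth: (860 − 863.4375)² / 863.4375 = 0.0137
  purple shrunken: (286 − 287.8125)² / 287.8125 = 0.0114
  yellow smooth: (292 − 287.8125)² / 287.8125 = 0.0609
  yellow shrunken: (97 − 95.9375)² / 95.9375 = 0.0118
χ² = 0.0137 + 0.0114 + 0.0609 + 0.0118 = 0.0978 ≈ 0.098

0.098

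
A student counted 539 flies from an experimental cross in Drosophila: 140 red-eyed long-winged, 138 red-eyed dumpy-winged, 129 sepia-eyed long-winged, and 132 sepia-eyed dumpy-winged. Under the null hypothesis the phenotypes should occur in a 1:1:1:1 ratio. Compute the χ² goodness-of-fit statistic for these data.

0.584

Expected counts for N = 539 under a 1:1:1:1 ratio (total parts = 4):
  red-eyed long-winged: 539 × 1/4 = 134.75
  red-eyed dumpy-winged: 539 × 1/4 = 134.75
  sepia-eyed long-winged: 539 × 1/4 = 134.75
  sepia-eyed dumpy-winged: 539 × 1/4 = 134.75
χ² = Σ (O − E)² / E
  red-eyed long-winged: (140 − 134.75)² / 134.75 = 0.2045
  red-eyed dumpy-winged: (138 − 134.75)² / 134.75 = 0.0784
  sepia-eyed long-winged: (129 − 134.75)² / 134.75 = 0.2454
  sepia-eyed dumpy-winged: (132 − 134.75)² / 134.75 = 0.0561
χ² = 0.2045 + 0.0784 + 0.2454 + 0.0561 = 0.5844 ≈ 0.584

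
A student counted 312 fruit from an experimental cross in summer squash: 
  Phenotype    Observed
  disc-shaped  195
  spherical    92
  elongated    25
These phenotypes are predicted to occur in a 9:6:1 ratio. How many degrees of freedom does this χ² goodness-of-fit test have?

A goodness-of-fit test with 3 phenotype classes has df = 3 − 1 = 2.

2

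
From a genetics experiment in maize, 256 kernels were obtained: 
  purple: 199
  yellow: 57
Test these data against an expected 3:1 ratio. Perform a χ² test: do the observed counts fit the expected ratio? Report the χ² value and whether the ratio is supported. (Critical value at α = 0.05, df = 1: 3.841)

Total ratio parts = 4. Expected numbers out of 256:
  purple: 256 × 3/4 = 192
  yellow: 256 × 1/4 = 64
χ² = Σ (O − E)² / E
  purple: (199 − 192)² / 192 = 0.2552
  yellow: (57 − 64)² / 64 = 0.7656
χ² = 0.2552 + 0.7656 = 1.0208 ≈ 1.021
Degrees of freedom = 2 − 1 = 1; critical value at α = 0.05 is 3.841.
Since 1.021 < 3.841, we fail to reject the null hypothesis — the data are consistent with the 3:1 ratio.

1.021; consistent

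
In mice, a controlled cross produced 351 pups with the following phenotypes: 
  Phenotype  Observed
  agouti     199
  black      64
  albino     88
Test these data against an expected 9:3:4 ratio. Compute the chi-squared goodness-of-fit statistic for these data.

0.063

Total ratio parts = 16. Expected numbers out of 351:
  agouti: 351 × 9/16 = 197.4375
  black: 351 × 3/16 = 65.8125
  albino: 351 × 4/16 = 87.75
χ² = Σ (O − E)² / E
  agouti: (199 − 197.4375)² / 197.4375 = 0.0124
  black: (64 − 65.8125)² / 65.8125 = 0.0499
  albino: (88 − 87.75)² / 87.75 = 0.0007
χ² = 0.0124 + 0.0499 + 0.0007 = 0.063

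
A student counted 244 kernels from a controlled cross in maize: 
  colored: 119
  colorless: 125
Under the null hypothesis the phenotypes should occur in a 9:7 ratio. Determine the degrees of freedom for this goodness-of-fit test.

1

A goodness-of-fit test with 2 phenotype classes has df = 2 − 1 = 1.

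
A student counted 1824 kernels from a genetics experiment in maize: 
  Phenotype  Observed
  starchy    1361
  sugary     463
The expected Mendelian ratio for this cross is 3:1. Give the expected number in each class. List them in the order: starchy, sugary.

1368, 456

Total ratio parts = 4. Expected numbers out of 1824:
  starchy: 1824 × 3/4 = 1368
  sugary: 1824 × 1/4 = 456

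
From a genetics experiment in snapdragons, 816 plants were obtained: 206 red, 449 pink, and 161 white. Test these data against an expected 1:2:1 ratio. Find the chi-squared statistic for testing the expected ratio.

13.203

Under the 1:2:1 hypothesis (Σ ratio = 4, N = 816):
  red: 816 × 1/4 = 204
  pink: 816 × 2/4 = 408
  white: 816 × 1/4 = 204
χ² = Σ (O − E)² / E
  red: (206 − 204)² / 204 = 0.0196
  pink: (449 − 408)² / 408 = 4.1201
  white: (161 − 204)² / 204 = 9.0637
χ² = 0.0196 + 4.1201 + 9.0637 = 13.2034 ≈ 13.203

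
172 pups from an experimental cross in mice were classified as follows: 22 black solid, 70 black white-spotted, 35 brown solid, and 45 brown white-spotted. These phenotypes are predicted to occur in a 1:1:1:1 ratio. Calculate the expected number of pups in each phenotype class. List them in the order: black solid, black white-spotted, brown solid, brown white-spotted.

43, 43, 43, 43

Expected counts for N = 172 under a 1:1:1:1 ratio (total parts = 4):
  black solid: 172 × 1/4 = 43
  black white-spotted: 172 × 1/4 = 43
  brown solid: 172 × 1/4 = 43
  brown white-spotted: 172 × 1/4 = 43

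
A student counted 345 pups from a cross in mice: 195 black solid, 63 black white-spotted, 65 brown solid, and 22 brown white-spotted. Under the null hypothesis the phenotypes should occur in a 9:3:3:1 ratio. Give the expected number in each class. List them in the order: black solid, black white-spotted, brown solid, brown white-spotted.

194.0625, 64.6875, 64.6875, 21.5625

Under the 9:3:3:1 hypothesis (Σ ratio = 16, N = 345):
  black solid: 345 × 9/16 = 194.0625
  black white-spotted: 345 × 3/16 = 64.6875
  brown solid: 345 × 3/16 = 64.6875
  brown white-spotted: 345 × 1/16 = 21.5625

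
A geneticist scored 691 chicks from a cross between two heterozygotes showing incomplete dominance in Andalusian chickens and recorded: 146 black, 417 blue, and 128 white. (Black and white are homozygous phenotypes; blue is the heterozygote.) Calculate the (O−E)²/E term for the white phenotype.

With incomplete dominance, a heterozygote × heterozygote cross gives a 1:2:1 phenotypic ratio.
The 1:2:1 ratio has 4 parts, so with N = 691 the expected counts are:
  black: 691 × 1/4 = 172.75
  blue: 691 × 2/4 = 345.5
  white: 691 × 1/4 = 172.75
Contribution of white: (128 − 172.75)² / 172.75 = 11.5923

11.592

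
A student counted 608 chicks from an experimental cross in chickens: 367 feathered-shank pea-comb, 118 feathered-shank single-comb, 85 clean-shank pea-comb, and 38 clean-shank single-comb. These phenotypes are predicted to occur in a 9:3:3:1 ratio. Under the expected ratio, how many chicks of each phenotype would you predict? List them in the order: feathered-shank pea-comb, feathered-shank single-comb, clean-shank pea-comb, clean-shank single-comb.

The 9:3:3:1 ratio has 16 parts, so with N = 608 the expected counts are:
  feathered-shank pea-comb: 608 × 9/16 = 342
  feathered-shank single-comb: 608 × 3/16 = 114
  clean-shank pea-comb: 608 × 3/16 = 114
  clean-shank single-comb: 608 × 1/16 = 38

342, 114, 114, 38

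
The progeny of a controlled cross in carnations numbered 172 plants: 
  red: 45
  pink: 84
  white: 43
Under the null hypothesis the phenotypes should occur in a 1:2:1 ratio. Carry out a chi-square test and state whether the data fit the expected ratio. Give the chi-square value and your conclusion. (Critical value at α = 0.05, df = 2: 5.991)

0.140; consistent

The 1:2:1 ratio has 4 parts, so with N = 172 the expected counts are:
  red: 172 × 1/4 = 43
  pink: 172 × 2/4 = 86
  white: 172 × 1/4 = 43
χ² = Σ (O − E)² / E
  red: (45 − 43)² / 43 = 0.0930
  pink: (84 − 86)² / 86 = 0.0465
  white: (43 − 43)² / 43 = 0.0000
χ² = 0.0930 + 0.0465 + 0.0000 = 0.1395 ≈ 0.140
Degrees of freedom = 3 − 1 = 2; critical value at α = 0.05 is 5.991.
Since 0.140 < 5.991, we fail to reject the null hypothesis — the data are consistent with the 1:2:1 ratio.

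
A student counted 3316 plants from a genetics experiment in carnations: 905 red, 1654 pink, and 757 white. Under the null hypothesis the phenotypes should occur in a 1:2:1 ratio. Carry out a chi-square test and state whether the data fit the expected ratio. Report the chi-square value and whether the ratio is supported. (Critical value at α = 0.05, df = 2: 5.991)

13.230; not consistent

Expected counts for N = 3316 under a 1:2:1 ratio (total parts = 4):
  red: 3316 × 1/4 = 829
  pink: 3316 × 2/4 = 1658
  white: 3316 × 1/4 = 829
χ² = Σ (O − E)² / E
  red: (905 − 829)² / 829 = 6.9674
  pink: (1654 − 1658)² / 1658 = 0.0097
  white: (757 − 829)² / 829 = 6.2533
χ² = 6.9674 + 0.0097 + 6.2533 = 13.2304 ≈ 13.230
Degrees of freedom = 3 − 1 = 2; critical value at α = 0.05 is 5.991.
Since 13.230 > 5.991, we reject the null hypothesis — the data do not fit the 1:2:1 ratio.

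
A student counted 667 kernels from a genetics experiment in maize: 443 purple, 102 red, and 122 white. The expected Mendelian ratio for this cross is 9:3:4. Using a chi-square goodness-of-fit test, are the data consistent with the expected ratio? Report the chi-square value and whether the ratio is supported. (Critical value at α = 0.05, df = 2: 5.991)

The 9:3:4 ratio has 16 parts, so with N = 667 the expected counts are:
  purple: 667 × 9/16 = 375.1875
  red: 667 × 3/16 = 125.0625
  white: 667 × 4/16 = 166.75
χ² = Σ (O − E)² / E
  purple: (443 − 375.1875)² / 375.1875 = 12.2566
  red: (102 − 125.0625)² / 125.0625 = 4.2529
  white: (122 − 166.75)² / 166.75 = 12.0094
χ² = 12.2566 + 4.2529 + 12.0094 = 28.5189 ≈ 28.519
Degrees of freedom = 3 − 1 = 2; critical value at α = 0.05 is 5.991.
Since 28.519 > 5.991, we reject the null hypothesis — the data do not fit the 9:3:4 ratio.

28.519; not consistent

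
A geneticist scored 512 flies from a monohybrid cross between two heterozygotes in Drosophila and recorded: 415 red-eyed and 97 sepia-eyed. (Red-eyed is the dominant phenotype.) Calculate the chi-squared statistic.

For a monohybrid cross between heterozygotes with complete dominance, the expected phenotypic ratio is 3:1.
Expected counts for N = 512 under a 3:1 ratio (total parts = 4):
  red-eyed: 512 × 3/4 = 384
  sepia-eyed: 512 × 1/4 = 128
χ² = Σ (O − E)² / E
  red-eyed: (415 − 384)² / 384 = 2.5026
  sepia-eyed: (97 − 128)² / 128 = 7.5078
χ² = 2.5026 + 7.5078 = 10.0104 ≈ 10.010

10.010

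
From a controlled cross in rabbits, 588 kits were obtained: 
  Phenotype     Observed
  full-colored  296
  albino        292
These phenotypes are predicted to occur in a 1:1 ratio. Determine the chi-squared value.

0.027

Expected counts for N = 588 under a 1:1 ratio (total parts = 2):
  full-colored: 588 × 1/2 = 294
  albino: 588 × 1/2 = 294
χ² = Σ (O − E)² / E
  full-colored: (296 − 294)² / 294 = 0.0136
  albino: (292 − 294)² / 294 = 0.0136
χ² = 0.0136 + 0.0136 = 0.0272 ≈ 0.027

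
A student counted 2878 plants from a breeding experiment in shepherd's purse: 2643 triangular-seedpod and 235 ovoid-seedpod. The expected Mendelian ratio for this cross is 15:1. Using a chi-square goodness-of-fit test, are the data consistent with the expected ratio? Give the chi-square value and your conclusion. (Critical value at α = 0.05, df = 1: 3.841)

The 15:1 ratio has 16 parts, so with N = 2878 the expected counts are:
  triangular-seedpod: 2878 × 15/16 = 2698.125
  ovoid-seedpod: 2878 × 1/16 = 179.875
χ² = Σ (O − E)² / E
  triangular-seedpod: (2643 − 2698.125)² / 2698.125 = 1.1263
  ovoid-seedpod: (235 − 179.875)² / 179.875 = 16.8938
χ² = 1.1263 + 16.8938 = 18.0201 ≈ 18.020
Degrees of freedom = 2 − 1 = 1; critical value at α = 0.05 is 3.841.
Since 18.020 > 3.841, we reject the null hypothesis — the data do not fit the 15:1 ratio.

18.020; not consistent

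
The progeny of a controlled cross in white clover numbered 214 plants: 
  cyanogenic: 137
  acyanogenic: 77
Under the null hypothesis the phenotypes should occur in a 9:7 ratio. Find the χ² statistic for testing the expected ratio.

5.248

The 9:7 ratio has 16 parts, so with N = 214 the expected counts are:
  cyanogenic: 214 × 9/16 = 120.375
  acyanogenic: 214 × 7/16 = 93.625
χ² = Σ (O − E)² / E
  cyanogenic: (137 − 120.375)² / 120.375 = 2.2961
  acyanogenic: (77 − 93.625)² / 93.625 = 2.9521
χ² = 2.2961 + 2.9521 = 5.2482 ≈ 5.248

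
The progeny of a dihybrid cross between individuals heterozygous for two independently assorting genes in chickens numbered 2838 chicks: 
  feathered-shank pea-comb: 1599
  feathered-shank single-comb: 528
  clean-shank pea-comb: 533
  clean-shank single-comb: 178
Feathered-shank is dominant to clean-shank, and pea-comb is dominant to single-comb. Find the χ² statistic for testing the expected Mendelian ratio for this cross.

0.040

A dihybrid F₂ with independent assortment and complete dominance at both loci gives a 9:3:3:1 phenotypic ratio.
Under the 9:3:3:1 hypothesis (Σ ratio = 16, N = 2838):
  feathered-shank pea-comb: 2838 × 9/16 = 1596.375
  feathered-shank single-comb: 2838 × 3/16 = 532.125
  clean-shank pea-comb: 2838 × 3/16 = 532.125
  clean-shank single-comb: 2838 × 1/16 = 177.375
χ² = Σ (O − E)² / E
  feathered-shank pea-comb: (1599 − 1596.375)² / 1596.375 = 0.0043
  feathered-shank single-comb: (528 − 532.125)² / 532.125 = 0.0320
  clean-shank pea-comb: (533 − 532.125)² / 532.125 = 0.0014
  clean-shank single-comb: (178 − 177.375)² / 177.375 = 0.0022
χ² = 0.0043 + 0.0320 + 0.0014 + 0.0022 = 0.0399 ≈ 0.040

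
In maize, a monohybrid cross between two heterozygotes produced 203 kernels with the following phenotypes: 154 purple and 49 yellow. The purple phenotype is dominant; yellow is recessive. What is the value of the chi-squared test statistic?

0.080

For a monohybrid cross between heterozygotes with complete dominance, the expected phenotypic ratio is 3:1.
The 3:1 ratio has 4 parts, so with N = 203 the expected counts are:
  purple: 203 × 3/4 = 152.25
  yellow: 203 × 1/4 = 50.75
χ² = Σ (O − E)² / E
  purple: (154 − 152.25)² / 152.25 = 0.0201
  yellow: (49 − 50.75)² / 50.75 = 0.0603
χ² = 0.0201 + 0.0603 = 0.0804 ≈ 0.080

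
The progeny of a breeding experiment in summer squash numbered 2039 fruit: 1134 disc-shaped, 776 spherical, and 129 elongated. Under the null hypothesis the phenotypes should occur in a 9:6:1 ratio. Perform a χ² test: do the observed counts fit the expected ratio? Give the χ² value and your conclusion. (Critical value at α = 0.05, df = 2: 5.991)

The 9:6:1 ratio has 16 parts, so with N = 2039 the expected counts are:
  disc-shaped: 2039 × 9/16 = 1146.9375
  spherical: 2039 × 6/16 = 764.625
  elongated: 2039 × 1/16 = 127.4375
χ² = Σ (O − E)² / E
  disc-shaped: (1134 − 1146.9375)² / 1146.9375 = 0.1459
  spherical: (776 − 764.625)² / 764.625 = 0.1692
  elongated: (129 − 127.4375)² / 127.4375 = 0.0192
χ² = 0.1459 + 0.1692 + 0.0192 = 0.3343 ≈ 0.334
Degrees of freedom = 3 − 1 = 2; critical value at α = 0.05 is 5.991.
Since 0.334 < 5.991, we fail to reject the null hypothesis — the data are consistent with the 9:6:1 ratio.

0.334; consistent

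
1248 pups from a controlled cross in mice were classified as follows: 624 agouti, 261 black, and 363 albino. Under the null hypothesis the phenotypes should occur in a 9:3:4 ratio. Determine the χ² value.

Total ratio parts = 16. Expected numbers out of 1248:
  agouti: 1248 × 9/16 = 702
  black: 1248 × 3/16 = 234
  albino: 1248 × 4/16 = 312
χ² = Σ (O − E)² / E
  agouti: (624 − 702)² / 702 = 8.6667
  black: (261 − 234)² / 234 = 3.1154
  albino: (363 − 312)² / 312 = 8.3365
χ² = 8.6667 + 3.1154 + 8.3365 = 20.1186 ≈ 20.119

20.119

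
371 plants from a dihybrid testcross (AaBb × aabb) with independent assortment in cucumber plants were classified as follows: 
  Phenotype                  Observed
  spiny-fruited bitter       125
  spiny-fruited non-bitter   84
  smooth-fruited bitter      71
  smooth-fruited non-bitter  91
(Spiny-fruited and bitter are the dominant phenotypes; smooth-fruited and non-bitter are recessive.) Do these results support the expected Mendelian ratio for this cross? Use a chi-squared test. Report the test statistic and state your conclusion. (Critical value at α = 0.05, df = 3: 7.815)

A dihybrid testcross with independent assortment gives a 1:1:1:1 ratio.
The 1:1:1:1 ratio has 4 parts, so with N = 371 the expected counts are:
  spiny-fruited bitter: 371 × 1/4 = 92.75
  spiny-fruited non-bitter: 371 × 1/4 = 92.75
  smooth-fruited bitter: 371 × 1/4 = 92.75
  smooth-fruited non-bitter: 371 × 1/4 = 92.75
χ² = Σ (O − E)² / E
  spiny-fruited bitter: (125 − 92.75)² / 92.75 = 11.2136
  spiny-fruited non-bitter: (84 − 92.75)² / 92.75 = 0.8255
  smooth-fruited bitter: (71 − 92.75)² / 92.75 = 5.1004
  smooth-fruited non-bitter: (91 − 92.75)² / 92.75 = 0.0330
χ² = 11.2136 + 0.8255 + 5.1004 + 0.0330 = 17.1725 ≈ 17.173
Degrees of freedom = 4 − 1 = 3; critical value at α = 0.05 is 7.815.
Since 17.173 > 7.815, we reject the null hypothesis — the data do not fit the 1:1:1:1 ratio.

17.173; not consistent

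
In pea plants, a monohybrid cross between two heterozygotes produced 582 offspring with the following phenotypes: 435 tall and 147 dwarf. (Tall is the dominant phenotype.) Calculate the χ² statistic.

For a monohybrid cross between heterozygotes with complete dominance, the expected phenotypic ratio is 3:1.
Expected counts for N = 582 under a 3:1 ratio (total parts = 4):
  tall: 582 × 3/4 = 436.5
  dwarf: 582 × 1/4 = 145.5
χ² = Σ (O − E)² / E
  tall: (435 − 436.5)² / 436.5 = 0.0052
  dwarf: (147 − 145.5)² / 145.5 = 0.0155
χ² = 0.0052 + 0.0155 = 0.0207 ≈ 0.021

0.021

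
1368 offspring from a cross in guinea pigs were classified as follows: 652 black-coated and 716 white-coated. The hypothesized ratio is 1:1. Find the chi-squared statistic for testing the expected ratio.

2.994

Expected counts for N = 1368 under a 1:1 ratio (total parts = 2):
  black-coated: 1368 × 1/2 = 684
  white-coated: 1368 × 1/2 = 684
χ² = Σ (O − E)² / E
  black-coated: (652 − 684)² / 684 = 1.4971
  white-coated: (716 − 684)² / 684 = 1.4971
χ² = 1.4971 + 1.4971 = 2.9942 ≈ 2.994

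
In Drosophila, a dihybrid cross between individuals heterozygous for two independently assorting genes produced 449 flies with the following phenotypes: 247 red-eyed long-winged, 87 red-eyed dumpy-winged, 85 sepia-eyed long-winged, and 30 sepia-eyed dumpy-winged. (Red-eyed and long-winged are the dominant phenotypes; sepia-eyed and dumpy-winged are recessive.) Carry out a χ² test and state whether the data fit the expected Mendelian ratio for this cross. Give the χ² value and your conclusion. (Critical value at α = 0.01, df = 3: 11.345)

0.358; consistent

A dihybrid F₂ with independent assortment and complete dominance at both loci gives a 9:3:3:1 phenotypic ratio.
Expected counts for N = 449 under a 9:3:3:1 ratio (total parts = 16):
  red-eyed long-winged: 449 × 9/16 = 252.5625
  red-eyed dumpy-winged: 449 × 3/16 = 84.1875
  sepia-eyed long-winged: 449 × 3/16 = 84.1875
  sepia-eyed dumpy-winged: 449 × 1/16 = 28.0625
χ² = Σ (O − E)² / E
  red-eyed long-winged: (247 − 252.5625)² / 252.5625 = 0.1225
  red-eyed dumpy-winged: (87 − 84.1875)² / 84.1875 = 0.0940
  sepia-eyed long-winged: (85 − 84.1875)² / 84.1875 = 0.0078
  sepia-eyed dumpy-winged: (30 − 28.0625)² / 28.0625 = 0.1338
χ² = 0.1225 + 0.0940 + 0.0078 + 0.1338 = 0.3581 ≈ 0.358
Degrees of freedom = 4 − 1 = 3; critical value at α = 0.01 is 11.345.
Since 0.358 < 11.345, we fail to reject the null hypothesis — the data are consistent with the 9:3:3:1 ratio.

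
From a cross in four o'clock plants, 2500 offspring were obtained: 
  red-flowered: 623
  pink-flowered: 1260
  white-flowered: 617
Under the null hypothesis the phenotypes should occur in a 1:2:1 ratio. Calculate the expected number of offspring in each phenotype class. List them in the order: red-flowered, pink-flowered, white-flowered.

625, 1250, 625

Under the 1:2:1 hypothesis (Σ ratio = 4, N = 2500):
  red-flowered: 2500 × 1/4 = 625
  pink-flowered: 2500 × 2/4 = 1250
  white-flowered: 2500 × 1/4 = 625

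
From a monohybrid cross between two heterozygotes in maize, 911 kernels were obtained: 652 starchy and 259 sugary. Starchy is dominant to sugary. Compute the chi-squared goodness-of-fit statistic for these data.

5.717

For a monohybrid cross between heterozygotes with complete dominance, the expected phenotypic ratio is 3:1.
Under the 3:1 hypothesis (Σ ratio = 4, N = 911):
  starchy: 911 × 3/4 = 683.25
  sugary: 911 × 1/4 = 227.75
χ² = Σ (O − E)² / E
  starchy: (652 − 683.25)² / 683.25 = 1.4293
  sugary: (259 − 227.75)² / 227.75 = 4.2879
χ² = 1.4293 + 4.2879 = 5.7172 ≈ 5.717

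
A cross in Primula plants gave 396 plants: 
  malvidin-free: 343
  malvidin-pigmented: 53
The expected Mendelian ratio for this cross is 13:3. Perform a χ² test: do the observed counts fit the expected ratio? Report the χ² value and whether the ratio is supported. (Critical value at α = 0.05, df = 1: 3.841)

7.485; not consistent

Under the 13:3 hypothesis (Σ ratio = 16, N = 396):
  malvidin-free: 396 × 13/16 = 321.75
  malvidin-pigmented: 396 × 3/16 = 74.25
χ² = Σ (O − E)² / E
  malvidin-free: (343 − 321.75)² / 321.75 = 1.4035
  malvidin-pigmented: (53 − 74.25)² / 74.25 = 6.0816
χ² = 1.4035 + 6.0816 = 7.4851 ≈ 7.485
Degrees of freedom = 2 − 1 = 1; critical value at α = 0.05 is 3.841.
Since 7.485 > 3.841, we reject the null hypothesis — the data do not fit the 13:3 ratio.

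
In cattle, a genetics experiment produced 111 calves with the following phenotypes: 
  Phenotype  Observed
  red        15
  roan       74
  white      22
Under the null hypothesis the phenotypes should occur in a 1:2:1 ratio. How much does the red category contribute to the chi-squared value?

The 1:2:1 ratio has 4 parts, so with N = 111 the expected counts are:
  red: 111 × 1/4 = 27.75
  roan: 111 × 2/4 = 55.5
  white: 111 × 1/4 = 27.75
Contribution of red: (15 − 27.75)² / 27.75 = 5.8581

5.858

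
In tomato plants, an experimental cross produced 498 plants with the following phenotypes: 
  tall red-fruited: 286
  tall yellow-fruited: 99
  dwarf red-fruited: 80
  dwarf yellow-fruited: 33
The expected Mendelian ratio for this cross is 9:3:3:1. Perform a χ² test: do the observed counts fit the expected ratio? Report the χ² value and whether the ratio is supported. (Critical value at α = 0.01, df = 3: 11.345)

Total ratio parts = 16. Expected numbers out of 498:
  tall red-fruited: 498 × 9/16 = 280.125
  tall yellow-fruited: 498 × 3/16 = 93.375
  dwarf red-fruited: 498 × 3/16 = 93.375
  dwarf yellow-fruited: 498 × 1/16 = 31.125
χ² = Σ (O − E)² / E
  tall red-fruited: (286 − 280.125)² / 280.125 = 0.1232
  tall yellow-fruited: (99 − 93.375)² / 93.375 = 0.3389
  dwarf red-fruited: (80 − 93.375)² / 93.375 = 1.9158
  dwarf yellow-fruited: (33 − 31.125)² / 31.125 = 0.1130
χ² = 0.1232 + 0.3389 + 1.9158 + 0.1130 = 2.4909 ≈ 2.491
Degrees of freedom = 4 − 1 = 3; critical value at α = 0.01 is 11.345.
Since 2.491 < 11.345, we fail to reject the null hypothesis — the data are consistent with the 9:3:3:1 ratio.

2.491; consistent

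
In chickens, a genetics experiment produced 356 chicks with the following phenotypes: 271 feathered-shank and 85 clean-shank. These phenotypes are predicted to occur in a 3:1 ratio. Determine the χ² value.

Under the 3:1 hypothesis (Σ ratio = 4, N = 356):
  feathered-shank: 356 × 3/4 = 267
  clean-shank: 356 × 1/4 = 89
χ² = Σ (O − E)² / E
  feathered-shank: (271 − 267)² / 267 = 0.0599
  clean-shank: (85 − 89)² / 89 = 0.1798
χ² = 0.0599 + 0.1798 = 0.2397 ≈ 0.240

0.240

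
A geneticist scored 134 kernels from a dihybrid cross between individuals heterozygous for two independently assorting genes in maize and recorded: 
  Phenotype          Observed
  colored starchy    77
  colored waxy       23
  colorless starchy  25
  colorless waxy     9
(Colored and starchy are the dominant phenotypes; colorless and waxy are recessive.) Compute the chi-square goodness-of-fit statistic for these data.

A dihybrid F₂ with independent assortment and complete dominance at both loci gives a 9:3:3:1 phenotypic ratio.
Total ratio parts = 16. Expected numbers out of 134:
  colored starchy: 134 × 9/16 = 75.375
  colored waxy: 134 × 3/16 = 25.125
  colorless starchy: 134 × 3/16 = 25.125
  colorless waxy: 134 × 1/16 = 8.375
χ² = Σ (O − E)² / E
  colored starchy: (77 − 75.375)² / 75.375 = 0.0350
  colored waxy: (23 − 25.125)² / 25.125 = 0.1797
  colorless starchy: (25 − 25.125)² / 25.125 = 0.0006
  colorless waxy: (9 − 8.375)² / 8.375 = 0.0466
χ² = 0.0350 + 0.1797 + 0.0006 + 0.0466 = 0.2619 ≈ 0.262

0.262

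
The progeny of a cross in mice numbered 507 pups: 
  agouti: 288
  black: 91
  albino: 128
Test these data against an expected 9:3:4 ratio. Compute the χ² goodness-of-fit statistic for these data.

0.214

Total ratio parts = 16. Expected numbers out of 507:
  agouti: 507 × 9/16 = 285.1875
  black: 507 × 3/16 = 95.0625
  albino: 507 × 4/16 = 126.75
χ² = Σ (O − E)² / E
  agouti: (288 − 285.1875)² / 285.1875 = 0.0277
  black: (91 − 95.0625)² / 95.0625 = 0.1736
  albino: (128 − 126.75)² / 126.75 = 0.0123
χ² = 0.0277 + 0.1736 + 0.0123 = 0.2136 ≈ 0.214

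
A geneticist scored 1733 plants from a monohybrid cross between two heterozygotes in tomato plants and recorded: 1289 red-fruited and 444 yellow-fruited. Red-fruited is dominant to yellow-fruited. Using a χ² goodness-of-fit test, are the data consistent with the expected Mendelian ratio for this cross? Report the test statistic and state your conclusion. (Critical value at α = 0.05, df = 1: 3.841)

0.356; consistent

For a monohybrid cross between heterozygotes with complete dominance, the expected phenotypic ratio is 3:1.
Under the 3:1 hypothesis (Σ ratio = 4, N = 1733):
  red-fruited: 1733 × 3/4 = 1299.75
  yellow-fruited: 1733 × 1/4 = 433.25
χ² = Σ (O − E)² / E
  red-fruited: (1289 − 1299.75)² / 1299.75 = 0.0889
  yellow-fruited: (444 − 433.25)² / 433.25 = 0.2667
χ² = 0.0889 + 0.2667 = 0.3556 ≈ 0.356
Degrees of freedom = 2 − 1 = 1; critical value at α = 0.05 is 3.841.
Since 0.356 < 3.841, we fail to reject the null hypothesis — the data are consistent with the 3:1 ratio.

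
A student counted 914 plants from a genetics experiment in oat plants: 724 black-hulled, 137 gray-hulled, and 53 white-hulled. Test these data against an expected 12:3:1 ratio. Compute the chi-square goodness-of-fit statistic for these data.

Total ratio parts = 16. Expected numbers out of 914:
  black-hulled: 914 × 12/16 = 685.5
  gray-hulled: 914 × 3/16 = 171.375
  white-hulled: 914 × 1/16 = 57.125
χ² = Σ (O − E)² / E
  black-hulled: (724 − 685.5)² / 685.5 = 2.1623
  gray-hulled: (137 − 171.375)² / 171.375 = 6.8951
  white-hulled: (53 − 57.125)² / 57.125 = 0.2979
χ² = 2.1623 + 6.8951 + 0.2979 = 9.3553 ≈ 9.355

9.355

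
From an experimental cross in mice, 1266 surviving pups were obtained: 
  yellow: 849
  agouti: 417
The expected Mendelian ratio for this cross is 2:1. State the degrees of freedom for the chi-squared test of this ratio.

1

A goodness-of-fit test with 2 phenotype classes has df = 2 − 1 = 1.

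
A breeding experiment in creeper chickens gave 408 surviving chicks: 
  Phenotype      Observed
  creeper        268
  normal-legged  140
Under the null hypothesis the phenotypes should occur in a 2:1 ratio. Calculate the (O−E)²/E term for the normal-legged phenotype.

Expected counts for N = 408 under a 2:1 ratio (total parts = 3):
  creeper: 408 × 2/3 = 272
  normal-legged: 408 × 1/3 = 136
Contribution of normal-legged: (140 − 136)² / 136 = 0.1176

0.118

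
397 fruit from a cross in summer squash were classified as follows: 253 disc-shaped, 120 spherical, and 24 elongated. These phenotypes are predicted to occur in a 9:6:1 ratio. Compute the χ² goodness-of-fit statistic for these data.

Under the 9:6:1 hypothesis (Σ ratio = 16, N = 397):
  disc-shaped: 397 × 9/16 = 223.3125
  spherical: 397 × 6/16 = 148.875
  elongated: 397 × 1/16 = 24.8125
χ² = Σ (O − E)² / E
  disc-shaped: (253 − 223.3125)² / 223.3125 = 3.9467
  spherical: (120 − 148.875)² / 148.875 = 5.6004
  elongated: (24 − 24.8125)² / 24.8125 = 0.0266
χ² = 3.9467 + 5.6004 + 0.0266 = 9.5737 ≈ 9.574

9.574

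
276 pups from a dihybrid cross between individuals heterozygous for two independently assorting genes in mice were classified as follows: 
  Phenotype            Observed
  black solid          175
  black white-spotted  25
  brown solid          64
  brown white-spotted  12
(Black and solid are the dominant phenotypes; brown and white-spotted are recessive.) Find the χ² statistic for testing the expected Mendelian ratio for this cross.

20.837

A dihybrid F₂ with independent assortment and complete dominance at both loci gives a 9:3:3:1 phenotypic ratio.
Total ratio parts = 16. Expected numbers out of 276:
  black solid: 276 × 9/16 = 155.25
  black white-spotted: 276 × 3/16 = 51.75
  brown solid: 276 × 3/16 = 51.75
  brown white-spotted: 276 × 1/16 = 17.25
χ² = Σ (O − E)² / E
  black solid: (175 − 155.25)² / 155.25 = 2.5125
  black white-spotted: (25 − 51.75)² / 51.75 = 13.8273
  brown solid: (64 − 51.75)² / 51.75 = 2.8998
  brown white-spotted: (12 − 17.25)² / 17.25 = 1.5978
χ² = 2.5125 + 13.8273 + 2.8998 + 1.5978 = 20.8374 ≈ 20.837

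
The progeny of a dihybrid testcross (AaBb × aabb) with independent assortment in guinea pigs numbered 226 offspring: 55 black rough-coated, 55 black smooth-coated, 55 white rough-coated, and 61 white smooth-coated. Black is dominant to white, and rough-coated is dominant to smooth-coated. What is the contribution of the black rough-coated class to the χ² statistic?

A dihybrid testcross with independent assortment gives a 1:1:1:1 ratio.
The 1:1:1:1 ratio has 4 parts, so with N = 226 the expected counts are:
  black rough-coated: 226 × 1/4 = 56.5
  black smooth-coated: 226 × 1/4 = 56.5
  white rough-coated: 226 × 1/4 = 56.5
  white smooth-coated: 226 × 1/4 = 56.5
Contribution of black rough-coated: (55 − 56.5)² / 56.5 = 0.0398

0.040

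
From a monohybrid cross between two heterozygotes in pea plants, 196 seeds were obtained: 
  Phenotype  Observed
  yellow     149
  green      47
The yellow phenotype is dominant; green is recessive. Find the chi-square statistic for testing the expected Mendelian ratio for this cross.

For a monohybrid cross between heterozygotes with complete dominance, the expected phenotypic ratio is 3:1.
Expected counts for N = 196 under a 3:1 ratio (total parts = 4):
  yellow: 196 × 3/4 = 147
  green: 196 × 1/4 = 49
χ² = Σ (O − E)² / E
  yellow: (149 − 147)² / 147 = 0.0272
  green: (47 − 49)² / 49 = 0.0816
χ² = 0.0272 + 0.0816 = 0.1088 ≈ 0.109

0.109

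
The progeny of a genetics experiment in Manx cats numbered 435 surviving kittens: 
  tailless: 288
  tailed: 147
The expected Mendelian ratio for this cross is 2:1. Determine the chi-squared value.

Total ratio parts = 3. Expected numbers out of 435:
  tailless: 435 × 2/3 = 290
  tailed: 435 × 1/3 = 145
χ² = Σ (O − E)² / E
  tailless: (288 − 290)² / 290 = 0.0138
  tailed: (147 − 145)² / 145 = 0.0276
χ² = 0.0138 + 0.0276 = 0.0414 ≈ 0.041

0.041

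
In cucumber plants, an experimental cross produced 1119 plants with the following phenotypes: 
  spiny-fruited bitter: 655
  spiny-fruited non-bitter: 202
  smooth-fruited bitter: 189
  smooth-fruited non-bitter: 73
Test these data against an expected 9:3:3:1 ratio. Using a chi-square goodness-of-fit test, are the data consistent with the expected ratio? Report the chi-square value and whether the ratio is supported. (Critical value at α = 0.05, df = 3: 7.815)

Total ratio parts = 16. Expected numbers out of 1119:
  spiny-fruited bitter: 1119 × 9/16 = 629.4375
  spiny-fruited non-bitter: 1119 × 3/16 = 209.8125
  smooth-fruited bitter: 1119 × 3/16 = 209.8125
  smooth-fruited non-bitter: 1119 × 1/16 = 69.9375
χ² = Σ (O − E)² / E
  spiny-fruited bitter: (655 − 629.4375)² / 629.4375 = 1.0381
  spiny-fruited non-bitter: (202 − 209.8125)² / 209.8125 = 0.2909
  smooth-fruited bitter: (189 − 209.8125)² / 209.8125 = 2.0645
  smooth-fruited non-bitter: (73 − 69.9375)² / 69.9375 = 0.1341
χ² = 1.0381 + 0.2909 + 2.0645 + 0.1341 = 3.5276 ≈ 3.528
Degrees of freedom = 4 − 1 = 3; critical value at α = 0.05 is 7.815.
Since 3.528 < 7.815, we fail to reject the null hypothesis — the data are consistent with the 9:3:3:1 ratio.

3.528; consistent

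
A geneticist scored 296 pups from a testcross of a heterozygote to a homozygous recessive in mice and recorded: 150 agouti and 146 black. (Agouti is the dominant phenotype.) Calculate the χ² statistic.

0.054

A testcross of a heterozygote (Aa × aa) gives a 1:1 phenotypic ratio.
The 1:1 ratio has 2 parts, so with N = 296 the expected counts are:
  agouti: 296 × 1/2 = 148
  black: 296 × 1/2 = 148
χ² = Σ (O − E)² / E
  agouti: (150 − 148)² / 148 = 0.0270
  black: (146 − 148)² / 148 = 0.0270
χ² = 0.0270 + 0.0270 = 0.054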